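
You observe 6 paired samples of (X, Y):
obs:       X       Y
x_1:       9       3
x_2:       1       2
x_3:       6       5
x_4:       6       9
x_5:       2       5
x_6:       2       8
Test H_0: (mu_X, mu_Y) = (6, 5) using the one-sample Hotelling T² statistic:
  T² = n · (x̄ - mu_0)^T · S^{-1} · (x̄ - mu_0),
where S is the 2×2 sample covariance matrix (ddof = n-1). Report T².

Step 1 — sample mean vector:
  mean(X) = (9 + 1 + 6 + 6 + 2 + 2) / 6 = 26/6 = 4.3333
  mean(Y) = (3 + 2 + 5 + 9 + 5 + 8) / 6 = 32/6 = 5.3333
  x̄ = (4.3333, 5.3333),  deviation x̄ - mu_0 = (4.3333, 5.3333) - (6, 5) = (-1.6667, 0.3333).

Step 2 — sample covariance matrix, S[i,j] = (1/(n-1)) · Σ_k (x_{k,i} - mean_i) · (x_{k,j} - mean_j), divisor n-1 = 5:
  S[X,X] = ((4.6667)·(4.6667) + (-3.3333)·(-3.3333) + (1.6667)·(1.6667) + (1.6667)·(1.6667) + (-2.3333)·(-2.3333) + (-2.3333)·(-2.3333)) / 5 = 49.3333/5 = 9.8667
  S[X,Y] = ((4.6667)·(-2.3333) + (-3.3333)·(-3.3333) + (1.6667)·(-0.3333) + (1.6667)·(3.6667) + (-2.3333)·(-0.3333) + (-2.3333)·(2.6667)) / 5 = 0.3333/5 = 0.0667
  S[Y,Y] = ((-2.3333)·(-2.3333) + (-3.3333)·(-3.3333) + (-0.3333)·(-0.3333) + (3.6667)·(3.6667) + (-0.3333)·(-0.3333) + (2.6667)·(2.6667)) / 5 = 37.3333/5 = 7.4667
  S = [[9.8667, 0.0667],
 [0.0667, 7.4667]].

Step 3 — invert S. det(S) = 9.8667·7.4667 - (0.0667)² = 73.6667.
  S^{-1} = (1/det) · [[d, -b], [-b, a]] = [[0.1014, -0.0009],
 [-0.0009, 0.1339]].

Step 4 — quadratic form (x̄ - mu_0)^T · S^{-1} · (x̄ - mu_0):
  S^{-1} · (x̄ - mu_0) = (-0.1692, 0.0462),
  (x̄ - mu_0)^T · [...] = (-1.6667)·(-0.1692) + (0.3333)·(0.0462) = 0.2974.

Step 5 — scale by n: T² = 6 · 0.2974 = 1.7846.

T² ≈ 1.7846


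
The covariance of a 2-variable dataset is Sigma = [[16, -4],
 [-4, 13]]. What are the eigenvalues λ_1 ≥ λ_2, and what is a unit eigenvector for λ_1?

Step 1 — characteristic polynomial of 2×2 Sigma:
  det(Sigma - λI) = λ² - trace · λ + det = 0.
  trace = 16 + 13 = 29, det = 16·13 - (-4)² = 192.
Step 2 — discriminant:
  Δ = trace² - 4·det = 841 - 768 = 73.
Step 3 — eigenvalues:
  λ = (trace ± √Δ)/2 = (29 ± 8.544)/2,
  λ_1 = 18.772,  λ_2 = 10.228.

Step 4 — unit eigenvector for λ_1: solve (Sigma - λ_1 I)v = 0. First row:
  (16 - 18.772)·v_x + (-4)·v_y = 0, i.e. (-2.772)·v_x + (-4)·v_y = 0,
  so v ∝ (b, λ_1 - a) = (-4, 2.772); multiply by -1 so the first entry is positive: u = (4, -2.772).
  ||u|| = √((4)² + (-2.772)²) = √(23.684) ≈ 4.8666,
  v_1 = u/||u|| ≈ (0.8219, -0.5696) (||v_1|| = 1).

λ_1 = 18.772,  λ_2 = 10.228;  v_1 ≈ (0.8219, -0.5696)


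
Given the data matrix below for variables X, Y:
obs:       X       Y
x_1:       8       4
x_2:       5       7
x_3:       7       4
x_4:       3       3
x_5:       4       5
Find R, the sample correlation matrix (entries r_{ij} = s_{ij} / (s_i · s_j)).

Step 1 — column means:
  mean(X) = (8 + 5 + 7 + 3 + 4) / 5 = 27/5 = 5.4
  mean(Y) = (4 + 7 + 4 + 3 + 5) / 5 = 23/5 = 4.6

Step 2 — sample variances and covariances s[i,j] = (1/(n-1)) · Σ_k (x_{k,i} - mean_i) · (x_{k,j} - mean_j), with n-1 = 4:
  s[X,X] = ((2.6)·(2.6) + (-0.4)·(-0.4) + (1.6)·(1.6) + (-2.4)·(-2.4) + (-1.4)·(-1.4)) / 4 = 17.2/4 = 4.3
  s[X,Y] = ((2.6)·(-0.6) + (-0.4)·(2.4) + (1.6)·(-0.6) + (-2.4)·(-1.6) + (-1.4)·(0.4)) / 4 = -0.2/4 = -0.05
  s[Y,Y] = ((-0.6)·(-0.6) + (2.4)·(2.4) + (-0.6)·(-0.6) + (-1.6)·(-1.6) + (0.4)·(0.4)) / 4 = 9.2/4 = 2.3
  Sample standard deviations s_i = √(s[i,i]):
  s(X) = √(4.3) = 2.0736
  s(Y) = √(2.3) = 1.5166

Step 3 — r_{ij} = s_{ij} / (s_i · s_j):
  r[X,X] = 1 (diagonal).
  r[X,Y] = -0.05 / (2.0736 · 1.5166) = -0.05 / 3.1448 = -0.0159
  r[Y,Y] = 1 (diagonal).

R is symmetric with unit diagonal. Assembling:

R = [[1, -0.0159],
 [-0.0159, 1]]


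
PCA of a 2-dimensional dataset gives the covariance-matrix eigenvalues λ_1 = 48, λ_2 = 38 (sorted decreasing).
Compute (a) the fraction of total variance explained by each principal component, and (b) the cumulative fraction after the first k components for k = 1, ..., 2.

Step 1 — total variance = trace(Sigma) = Σ λ_i = 48 + 38 = 86.

Step 2 — fraction explained by component i = λ_i / Σ λ:
  PC1: 48/86 = 0.5581
  PC2: 38/86 = 0.4419

Step 3 — cumulative fraction after k components = (λ_1 + ... + λ_k) / Σ λ:
  k = 1: 48/86 = 0.5581
  k = 2: (48 + 38)/86 = 86/86 = 1

Summary (fraction, with percent):

explained: PC1 0.5581 (55.81%), PC2 0.4419 (44.19%);  cumulative: 0.5581, 1


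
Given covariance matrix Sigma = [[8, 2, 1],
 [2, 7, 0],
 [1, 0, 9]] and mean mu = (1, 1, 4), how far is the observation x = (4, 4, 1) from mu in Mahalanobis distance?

Step 1 — centre the observation: (x - mu) = (3, 3, -3).

Step 2 — invert Sigma (cofactor / det for 3×3, or solve directly):
  Sigma^{-1} = [[0.1367, -0.039, -0.0152],
 [-0.039, 0.154, 0.0043],
 [-0.0152, 0.0043, 0.1128]].

Step 3 — form the quadratic (x - mu)^T · Sigma^{-1} · (x - mu):
  Sigma^{-1} · (x - mu) = (0.3384, 0.3319, -0.3709).
  (x - mu)^T · [Sigma^{-1} · (x - mu)] = (3)·(0.3384) + (3)·(0.3319) + (-3)·(-0.3709) = 3.1236.

Step 4 — take square root: d = √(3.1236) ≈ 1.7674.

d(x, mu) = √(3.1236) ≈ 1.7674


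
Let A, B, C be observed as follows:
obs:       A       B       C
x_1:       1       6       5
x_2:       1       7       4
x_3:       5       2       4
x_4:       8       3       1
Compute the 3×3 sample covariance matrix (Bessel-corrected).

Step 1 — column means:
  mean(A) = (1 + 1 + 5 + 8) / 4 = 15/4 = 3.75
  mean(B) = (6 + 7 + 2 + 3) / 4 = 18/4 = 4.5
  mean(C) = (5 + 4 + 4 + 1) / 4 = 14/4 = 3.5

Step 2 — sample covariance S[i,j] = (1/(n-1)) · Σ_k (x_{k,i} - mean_i) · (x_{k,j} - mean_j), with n-1 = 3.
  S[A,A] = ((-2.75)·(-2.75) + (-2.75)·(-2.75) + (1.25)·(1.25) + (4.25)·(4.25)) / 3 = 34.75/3 = 11.5833
  S[A,B] = ((-2.75)·(1.5) + (-2.75)·(2.5) + (1.25)·(-2.5) + (4.25)·(-1.5)) / 3 = -20.5/3 = -6.8333
  S[A,C] = ((-2.75)·(1.5) + (-2.75)·(0.5) + (1.25)·(0.5) + (4.25)·(-2.5)) / 3 = -15.5/3 = -5.1667
  S[B,B] = ((1.5)·(1.5) + (2.5)·(2.5) + (-2.5)·(-2.5) + (-1.5)·(-1.5)) / 3 = 17/3 = 5.6667
  S[B,C] = ((1.5)·(1.5) + (2.5)·(0.5) + (-2.5)·(0.5) + (-1.5)·(-2.5)) / 3 = 6/3 = 2
  S[C,C] = ((1.5)·(1.5) + (0.5)·(0.5) + (0.5)·(0.5) + (-2.5)·(-2.5)) / 3 = 9/3 = 3

S is symmetric (S[j,i] = S[i,j]). Assembling:

S = [[11.5833, -6.8333, -5.1667],
 [-6.8333, 5.6667, 2],
 [-5.1667, 2, 3]]


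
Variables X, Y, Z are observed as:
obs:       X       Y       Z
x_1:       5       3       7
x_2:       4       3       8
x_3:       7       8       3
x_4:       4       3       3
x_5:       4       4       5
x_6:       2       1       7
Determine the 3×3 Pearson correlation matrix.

Step 1 — column means:
  mean(X) = (5 + 4 + 7 + 4 + 4 + 2) / 6 = 26/6 = 4.3333
  mean(Y) = (3 + 3 + 8 + 3 + 4 + 1) / 6 = 22/6 = 3.6667
  mean(Z) = (7 + 8 + 3 + 3 + 5 + 7) / 6 = 33/6 = 5.5

Step 2 — sample variances and covariances s[i,j] = (1/(n-1)) · Σ_k (x_{k,i} - mean_i) · (x_{k,j} - mean_j), with n-1 = 5:
  s[X,X] = ((0.6667)·(0.6667) + (-0.3333)·(-0.3333) + (2.6667)·(2.6667) + (-0.3333)·(-0.3333) + (-0.3333)·(-0.3333) + (-2.3333)·(-2.3333)) / 5 = 13.3333/5 = 2.6667
  s[X,Y] = ((0.6667)·(-0.6667) + (-0.3333)·(-0.6667) + (2.6667)·(4.3333) + (-0.3333)·(-0.6667) + (-0.3333)·(0.3333) + (-2.3333)·(-2.6667)) / 5 = 17.6667/5 = 3.5333
  s[X,Z] = ((0.6667)·(1.5) + (-0.3333)·(2.5) + (2.6667)·(-2.5) + (-0.3333)·(-2.5) + (-0.3333)·(-0.5) + (-2.3333)·(1.5)) / 5 = -9/5 = -1.8
  s[Y,Y] = ((-0.6667)·(-0.6667) + (-0.6667)·(-0.6667) + (4.3333)·(4.3333) + (-0.6667)·(-0.6667) + (0.3333)·(0.3333) + (-2.6667)·(-2.6667)) / 5 = 27.3333/5 = 5.4667
  s[Y,Z] = ((-0.6667)·(1.5) + (-0.6667)·(2.5) + (4.3333)·(-2.5) + (-0.6667)·(-2.5) + (0.3333)·(-0.5) + (-2.6667)·(1.5)) / 5 = -16/5 = -3.2
  s[Z,Z] = ((1.5)·(1.5) + (2.5)·(2.5) + (-2.5)·(-2.5) + (-2.5)·(-2.5) + (-0.5)·(-0.5) + (1.5)·(1.5)) / 5 = 23.5/5 = 4.7
  Sample standard deviations s_i = √(s[i,i]):
  s(X) = √(2.6667) = 1.633
  s(Y) = √(5.4667) = 2.3381
  s(Z) = √(4.7) = 2.1679

Step 3 — r_{ij} = s_{ij} / (s_i · s_j):
  r[X,X] = 1 (diagonal).
  r[X,Y] = 3.5333 / (1.633 · 2.3381) = 3.5333 / 3.8181 = 0.9254
  r[X,Z] = -1.8 / (1.633 · 2.1679) = -1.8 / 3.5402 = -0.5084
  r[Y,Y] = 1 (diagonal).
  r[Y,Z] = -3.2 / (2.3381 · 2.1679) = -3.2 / 5.0689 = -0.6313
  r[Z,Z] = 1 (diagonal).

R is symmetric with unit diagonal. Assembling:

R = [[1, 0.9254, -0.5084],
 [0.9254, 1, -0.6313],
 [-0.5084, -0.6313, 1]]


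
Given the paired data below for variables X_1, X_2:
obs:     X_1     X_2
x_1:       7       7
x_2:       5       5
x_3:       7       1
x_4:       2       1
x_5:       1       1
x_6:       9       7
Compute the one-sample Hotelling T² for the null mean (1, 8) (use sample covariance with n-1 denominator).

Step 1 — sample mean vector:
  mean(X_1) = (7 + 5 + 7 + 2 + 1 + 9) / 6 = 31/6 = 5.1667
  mean(X_2) = (7 + 5 + 1 + 1 + 1 + 7) / 6 = 22/6 = 3.6667
  x̄ = (5.1667, 3.6667),  deviation x̄ - mu_0 = (5.1667, 3.6667) - (1, 8) = (4.1667, -4.3333).

Step 2 — sample covariance matrix, S[i,j] = (1/(n-1)) · Σ_k (x_{k,i} - mean_i) · (x_{k,j} - mean_j), divisor n-1 = 5:
  S[X_1,X_1] = ((1.8333)·(1.8333) + (-0.1667)·(-0.1667) + (1.8333)·(1.8333) + (-3.1667)·(-3.1667) + (-4.1667)·(-4.1667) + (3.8333)·(3.8333)) / 5 = 48.8333/5 = 9.7667
  S[X_1,X_2] = ((1.8333)·(3.3333) + (-0.1667)·(1.3333) + (1.8333)·(-2.6667) + (-3.1667)·(-2.6667) + (-4.1667)·(-2.6667) + (3.8333)·(3.3333)) / 5 = 33.3333/5 = 6.6667
  S[X_2,X_2] = ((3.3333)·(3.3333) + (1.3333)·(1.3333) + (-2.6667)·(-2.6667) + (-2.6667)·(-2.6667) + (-2.6667)·(-2.6667) + (3.3333)·(3.3333)) / 5 = 45.3333/5 = 9.0667
  S = [[9.7667, 6.6667],
 [6.6667, 9.0667]].

Step 3 — invert S. det(S) = 9.7667·9.0667 - (6.6667)² = 44.1067.
  S^{-1} = (1/det) · [[d, -b], [-b, a]] = [[0.2056, -0.1511],
 [-0.1511, 0.2214]].

Step 4 — quadratic form (x̄ - mu_0)^T · S^{-1} · (x̄ - mu_0):
  S^{-1} · (x̄ - mu_0) = (1.5115, -1.5893),
  (x̄ - mu_0)^T · [...] = (4.1667)·(1.5115) + (-4.3333)·(-1.5893) = 13.185.

Step 5 — scale by n: T² = 6 · 13.185 = 79.1097.

T² ≈ 79.1097


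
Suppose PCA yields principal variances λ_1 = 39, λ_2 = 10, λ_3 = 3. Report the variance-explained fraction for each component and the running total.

Step 1 — total variance = trace(Sigma) = Σ λ_i = 39 + 10 + 3 = 52.

Step 2 — fraction explained by component i = λ_i / Σ λ:
  PC1: 39/52 = 0.75
  PC2: 10/52 = 0.1923
  PC3: 3/52 = 0.0577

Step 3 — cumulative fraction after k components = (λ_1 + ... + λ_k) / Σ λ:
  k = 1: 39/52 = 0.75
  k = 2: (39 + 10)/52 = 49/52 = 0.9423
  k = 3: (39 + 10 + 3)/52 = 52/52 = 1

Summary (fraction, with percent):

explained: PC1 0.75 (75%), PC2 0.1923 (19.23%), PC3 0.0577 (5.77%);  cumulative: 0.75, 0.9423, 1


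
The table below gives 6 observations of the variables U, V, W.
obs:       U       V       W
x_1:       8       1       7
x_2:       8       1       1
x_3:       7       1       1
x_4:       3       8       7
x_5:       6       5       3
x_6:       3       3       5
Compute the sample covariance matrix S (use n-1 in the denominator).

Step 1 — column means:
  mean(U) = (8 + 8 + 7 + 3 + 6 + 3) / 6 = 35/6 = 5.8333
  mean(V) = (1 + 1 + 1 + 8 + 5 + 3) / 6 = 19/6 = 3.1667
  mean(W) = (7 + 1 + 1 + 7 + 3 + 5) / 6 = 24/6 = 4

Step 2 — sample covariance S[i,j] = (1/(n-1)) · Σ_k (x_{k,i} - mean_i) · (x_{k,j} - mean_j), with n-1 = 5.
  S[U,U] = ((2.1667)·(2.1667) + (2.1667)·(2.1667) + (1.1667)·(1.1667) + (-2.8333)·(-2.8333) + (0.1667)·(0.1667) + (-2.8333)·(-2.8333)) / 5 = 26.8333/5 = 5.3667
  S[U,V] = ((2.1667)·(-2.1667) + (2.1667)·(-2.1667) + (1.1667)·(-2.1667) + (-2.8333)·(4.8333) + (0.1667)·(1.8333) + (-2.8333)·(-0.1667)) / 5 = -24.8333/5 = -4.9667
  S[U,W] = ((2.1667)·(3) + (2.1667)·(-3) + (1.1667)·(-3) + (-2.8333)·(3) + (0.1667)·(-1) + (-2.8333)·(1)) / 5 = -15/5 = -3
  S[V,V] = ((-2.1667)·(-2.1667) + (-2.1667)·(-2.1667) + (-2.1667)·(-2.1667) + (4.8333)·(4.8333) + (1.8333)·(1.8333) + (-0.1667)·(-0.1667)) / 5 = 40.8333/5 = 8.1667
  S[V,W] = ((-2.1667)·(3) + (-2.1667)·(-3) + (-2.1667)·(-3) + (4.8333)·(3) + (1.8333)·(-1) + (-0.1667)·(1)) / 5 = 19/5 = 3.8
  S[W,W] = ((3)·(3) + (-3)·(-3) + (-3)·(-3) + (3)·(3) + (-1)·(-1) + (1)·(1)) / 5 = 38/5 = 7.6

S is symmetric (S[j,i] = S[i,j]). Assembling:

S = [[5.3667, -4.9667, -3],
 [-4.9667, 8.1667, 3.8],
 [-3, 3.8, 7.6]]


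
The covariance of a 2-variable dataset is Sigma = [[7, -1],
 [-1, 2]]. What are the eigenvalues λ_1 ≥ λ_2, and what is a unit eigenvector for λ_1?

Step 1 — characteristic polynomial of 2×2 Sigma:
  det(Sigma - λI) = λ² - trace · λ + det = 0.
  trace = 7 + 2 = 9, det = 7·2 - (-1)² = 13.
Step 2 — discriminant:
  Δ = trace² - 4·det = 81 - 52 = 29.
Step 3 — eigenvalues:
  λ = (trace ± √Δ)/2 = (9 ± 5.3852)/2,
  λ_1 = 7.1926,  λ_2 = 1.8074.

Step 4 — unit eigenvector for λ_1: solve (Sigma - λ_1 I)v = 0. First row:
  (7 - 7.1926)·v_x + (-1)·v_y = 0, i.e. (-0.1926)·v_x + (-1)·v_y = 0,
  so v ∝ (b, λ_1 - a) = (-1, 0.1926); multiply by -1 so the first entry is positive: u = (1, -0.1926).
  ||u|| = √((1)² + (-0.1926)²) = √(1.0371) ≈ 1.0184,
  v_1 = u/||u|| ≈ (0.982, -0.1891) (||v_1|| = 1).

λ_1 = 7.1926,  λ_2 = 1.8074;  v_1 ≈ (0.982, -0.1891)


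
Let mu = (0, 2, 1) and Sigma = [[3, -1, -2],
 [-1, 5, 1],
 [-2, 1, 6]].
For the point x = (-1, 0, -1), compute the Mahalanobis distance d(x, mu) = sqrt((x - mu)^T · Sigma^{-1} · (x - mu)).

Step 1 — centre the observation: (x - mu) = (-1, -2, -2).

Step 2 — invert Sigma (cofactor / det for 3×3, or solve directly):
  Sigma^{-1} = [[0.4462, 0.0615, 0.1385],
 [0.0615, 0.2154, -0.0154],
 [0.1385, -0.0154, 0.2154]].

Step 3 — form the quadratic (x - mu)^T · Sigma^{-1} · (x - mu):
  Sigma^{-1} · (x - mu) = (-0.8462, -0.4615, -0.5385).
  (x - mu)^T · [Sigma^{-1} · (x - mu)] = (-1)·(-0.8462) + (-2)·(-0.4615) + (-2)·(-0.5385) = 2.8462.

Step 4 — take square root: d = √(2.8462) ≈ 1.6871.

d(x, mu) = √(2.8462) ≈ 1.6871


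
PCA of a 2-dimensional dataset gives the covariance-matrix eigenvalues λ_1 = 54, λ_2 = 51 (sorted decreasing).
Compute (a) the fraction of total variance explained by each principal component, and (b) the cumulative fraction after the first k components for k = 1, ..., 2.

Step 1 — total variance = trace(Sigma) = Σ λ_i = 54 + 51 = 105.

Step 2 — fraction explained by component i = λ_i / Σ λ:
  PC1: 54/105 = 0.5143
  PC2: 51/105 = 0.4857

Step 3 — cumulative fraction after k components = (λ_1 + ... + λ_k) / Σ λ:
  k = 1: 54/105 = 0.5143
  k = 2: (54 + 51)/105 = 105/105 = 1

Summary (fraction, with percent):

explained: PC1 0.5143 (51.43%), PC2 0.4857 (48.57%);  cumulative: 0.5143, 1


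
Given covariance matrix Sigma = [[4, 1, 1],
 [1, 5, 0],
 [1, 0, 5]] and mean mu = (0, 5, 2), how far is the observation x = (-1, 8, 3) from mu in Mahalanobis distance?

Step 1 — centre the observation: (x - mu) = (-1, 3, 1).

Step 2 — invert Sigma (cofactor / det for 3×3, or solve directly):
  Sigma^{-1} = [[0.2778, -0.0556, -0.0556],
 [-0.0556, 0.2111, 0.0111],
 [-0.0556, 0.0111, 0.2111]].

Step 3 — form the quadratic (x - mu)^T · Sigma^{-1} · (x - mu):
  Sigma^{-1} · (x - mu) = (-0.5, 0.7, 0.3).
  (x - mu)^T · [Sigma^{-1} · (x - mu)] = (-1)·(-0.5) + (3)·(0.7) + (1)·(0.3) = 2.9.

Step 4 — take square root: d = √(2.9) ≈ 1.7029.

d(x, mu) = √(2.9) ≈ 1.7029


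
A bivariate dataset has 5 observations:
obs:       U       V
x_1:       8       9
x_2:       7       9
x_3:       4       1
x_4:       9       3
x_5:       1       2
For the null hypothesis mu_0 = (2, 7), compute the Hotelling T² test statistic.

Step 1 — sample mean vector:
  mean(U) = (8 + 7 + 4 + 9 + 1) / 5 = 29/5 = 5.8
  mean(V) = (9 + 9 + 1 + 3 + 2) / 5 = 24/5 = 4.8
  x̄ = (5.8, 4.8),  deviation x̄ - mu_0 = (5.8, 4.8) - (2, 7) = (3.8, -2.2).

Step 2 — sample covariance matrix, S[i,j] = (1/(n-1)) · Σ_k (x_{k,i} - mean_i) · (x_{k,j} - mean_j), divisor n-1 = 4:
  S[U,U] = ((2.2)·(2.2) + (1.2)·(1.2) + (-1.8)·(-1.8) + (3.2)·(3.2) + (-4.8)·(-4.8)) / 4 = 42.8/4 = 10.7
  S[U,V] = ((2.2)·(4.2) + (1.2)·(4.2) + (-1.8)·(-3.8) + (3.2)·(-1.8) + (-4.8)·(-2.8)) / 4 = 28.8/4 = 7.2
  S[V,V] = ((4.2)·(4.2) + (4.2)·(4.2) + (-3.8)·(-3.8) + (-1.8)·(-1.8) + (-2.8)·(-2.8)) / 4 = 60.8/4 = 15.2
  S = [[10.7, 7.2],
 [7.2, 15.2]].

Step 3 — invert S. det(S) = 10.7·15.2 - (7.2)² = 110.8.
  S^{-1} = (1/det) · [[d, -b], [-b, a]] = [[0.1372, -0.065],
 [-0.065, 0.0966]].

Step 4 — quadratic form (x̄ - mu_0)^T · S^{-1} · (x̄ - mu_0):
  S^{-1} · (x̄ - mu_0) = (0.6643, -0.4594),
  (x̄ - mu_0)^T · [...] = (3.8)·(0.6643) + (-2.2)·(-0.4594) = 3.5348.

Step 5 — scale by n: T² = 5 · 3.5348 = 17.6742.

T² ≈ 17.6742


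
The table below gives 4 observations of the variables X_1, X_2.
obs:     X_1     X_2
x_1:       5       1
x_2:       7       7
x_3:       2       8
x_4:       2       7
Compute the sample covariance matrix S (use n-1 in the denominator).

Step 1 — column means:
  mean(X_1) = (5 + 7 + 2 + 2) / 4 = 16/4 = 4
  mean(X_2) = (1 + 7 + 8 + 7) / 4 = 23/4 = 5.75

Step 2 — sample covariance S[i,j] = (1/(n-1)) · Σ_k (x_{k,i} - mean_i) · (x_{k,j} - mean_j), with n-1 = 3.
  S[X_1,X_1] = ((1)·(1) + (3)·(3) + (-2)·(-2) + (-2)·(-2)) / 3 = 18/3 = 6
  S[X_1,X_2] = ((1)·(-4.75) + (3)·(1.25) + (-2)·(2.25) + (-2)·(1.25)) / 3 = -8/3 = -2.6667
  S[X_2,X_2] = ((-4.75)·(-4.75) + (1.25)·(1.25) + (2.25)·(2.25) + (1.25)·(1.25)) / 3 = 30.75/3 = 10.25

S is symmetric (S[j,i] = S[i,j]). Assembling:

S = [[6, -2.6667],
 [-2.6667, 10.25]]


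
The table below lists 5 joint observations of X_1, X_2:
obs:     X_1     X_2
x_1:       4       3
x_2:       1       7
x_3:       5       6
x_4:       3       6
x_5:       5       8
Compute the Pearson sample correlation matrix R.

Step 1 — column means:
  mean(X_1) = (4 + 1 + 5 + 3 + 5) / 5 = 18/5 = 3.6
  mean(X_2) = (3 + 7 + 6 + 6 + 8) / 5 = 30/5 = 6

Step 2 — sample variances and covariances s[i,j] = (1/(n-1)) · Σ_k (x_{k,i} - mean_i) · (x_{k,j} - mean_j), with n-1 = 4:
  s[X_1,X_1] = ((0.4)·(0.4) + (-2.6)·(-2.6) + (1.4)·(1.4) + (-0.6)·(-0.6) + (1.4)·(1.4)) / 4 = 11.2/4 = 2.8
  s[X_1,X_2] = ((0.4)·(-3) + (-2.6)·(1) + (1.4)·(0) + (-0.6)·(0) + (1.4)·(2)) / 4 = -1/4 = -0.25
  s[X_2,X_2] = ((-3)·(-3) + (1)·(1) + (0)·(0) + (0)·(0) + (2)·(2)) / 4 = 14/4 = 3.5
  Sample standard deviations s_i = √(s[i,i]):
  s(X_1) = √(2.8) = 1.6733
  s(X_2) = √(3.5) = 1.8708

Step 3 — r_{ij} = s_{ij} / (s_i · s_j):
  r[X_1,X_1] = 1 (diagonal).
  r[X_1,X_2] = -0.25 / (1.6733 · 1.8708) = -0.25 / 3.1305 = -0.0799
  r[X_2,X_2] = 1 (diagonal).

R is symmetric with unit diagonal. Assembling:

R = [[1, -0.0799],
 [-0.0799, 1]]


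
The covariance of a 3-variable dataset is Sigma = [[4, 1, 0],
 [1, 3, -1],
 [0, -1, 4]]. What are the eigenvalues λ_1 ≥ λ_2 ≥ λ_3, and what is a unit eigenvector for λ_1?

Step 1 — characteristic polynomial p(λ) = det(λI - Sigma) = λ³ - tr·λ² + c_1·λ - det, where tr = trace, c_1 = sum of the principal 2×2 minors, det = det(Sigma):
  tr = 4 + 3 + 4 = 11,
  c_1 = (4·3 - (1)²) + (4·4 - (0)²) + (3·4 - (-1)²) = 11 + 16 + 11 = 38,
  det = 4·(3·4 - (-1)²) - (1)·((1)·4 - (-1)·(0)) + (0)·((1)·(-1) - 3·(0)) = 4·(11) - (1)·(4) + (0)·(-1) = 40.
  So p(λ) = λ³ - 11λ² + 38λ - 40.
Step 2 — look for an integer root (rational root theorem: any rational root is an integer divisor of 40). Testing λ = 2:
  p(2) = 8 - 44 + 76 - 40 = 0  ✓
  Dividing out (λ - 2): p(λ) = (λ - 2)(λ² - 9λ + 20).
Step 3 — remaining eigenvalues from the quadratic λ² - 9λ + 20 = 0:
  Δ = 9² - 4·20 = 81 - 80 = 1,  λ = (9 ± √1)/2 = (9 ± 1)/2 = 5 or 4.
  Sorted: λ_1 = 5,  λ_2 = 4,  λ_3 = 2  (check: sum = 11 = tr ✓).

Step 4 — unit eigenvector for λ_1 = 5: v spans the null space of (Sigma - λ_1 I), whose rows are
  r_1 = (-1, 1, 0),  r_2 = (1, -2, -1),  r_3 = (0, -1, -1).
  v is orthogonal to every row, so take v ∝ r_1 × r_2 = ((1)·(-1) - (0)·(-2), (0)·(1) - (-1)·(-1), (-1)·(-2) - (1)·(1)) = (-1, -1, 1).
  Rescale (multiply by -1 so the first nonzero entry is positive): u = (1, 1, -1).
  ||u|| = √((1)² + (1)² + (-1)²) = √(3) ≈ 1.7321,  v_1 = u/||u|| ≈ (0.5774, 0.5774, -0.5774) (||v_1|| = 1).

λ_1 = 5,  λ_2 = 4,  λ_3 = 2;  v_1 ≈ (0.5774, 0.5774, -0.5774)


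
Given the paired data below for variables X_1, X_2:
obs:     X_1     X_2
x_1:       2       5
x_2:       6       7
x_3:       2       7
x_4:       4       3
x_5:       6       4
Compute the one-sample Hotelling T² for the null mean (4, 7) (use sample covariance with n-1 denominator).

Step 1 — sample mean vector:
  mean(X_1) = (2 + 6 + 2 + 4 + 6) / 5 = 20/5 = 4
  mean(X_2) = (5 + 7 + 7 + 3 + 4) / 5 = 26/5 = 5.2
  x̄ = (4, 5.2),  deviation x̄ - mu_0 = (4, 5.2) - (4, 7) = (0, -1.8).

Step 2 — sample covariance matrix, S[i,j] = (1/(n-1)) · Σ_k (x_{k,i} - mean_i) · (x_{k,j} - mean_j), divisor n-1 = 4:
  S[X_1,X_1] = ((-2)·(-2) + (2)·(2) + (-2)·(-2) + (0)·(0) + (2)·(2)) / 4 = 16/4 = 4
  S[X_1,X_2] = ((-2)·(-0.2) + (2)·(1.8) + (-2)·(1.8) + (0)·(-2.2) + (2)·(-1.2)) / 4 = -2/4 = -0.5
  S[X_2,X_2] = ((-0.2)·(-0.2) + (1.8)·(1.8) + (1.8)·(1.8) + (-2.2)·(-2.2) + (-1.2)·(-1.2)) / 4 = 12.8/4 = 3.2
  S = [[4, -0.5],
 [-0.5, 3.2]].

Step 3 — invert S. det(S) = 4·3.2 - (-0.5)² = 12.55.
  S^{-1} = (1/det) · [[d, -b], [-b, a]] = [[0.255, 0.0398],
 [0.0398, 0.3187]].

Step 4 — quadratic form (x̄ - mu_0)^T · S^{-1} · (x̄ - mu_0):
  S^{-1} · (x̄ - mu_0) = (-0.0717, -0.5737),
  (x̄ - mu_0)^T · [...] = (0)·(-0.0717) + (-1.8)·(-0.5737) = 1.0327.

Step 5 — scale by n: T² = 5 · 1.0327 = 5.1633.

T² ≈ 5.1633


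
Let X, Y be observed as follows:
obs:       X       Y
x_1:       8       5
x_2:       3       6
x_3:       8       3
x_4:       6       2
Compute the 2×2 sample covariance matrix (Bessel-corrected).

Step 1 — column means:
  mean(X) = (8 + 3 + 8 + 6) / 4 = 25/4 = 6.25
  mean(Y) = (5 + 6 + 3 + 2) / 4 = 16/4 = 4

Step 2 — sample covariance S[i,j] = (1/(n-1)) · Σ_k (x_{k,i} - mean_i) · (x_{k,j} - mean_j), with n-1 = 3.
  S[X,X] = ((1.75)·(1.75) + (-3.25)·(-3.25) + (1.75)·(1.75) + (-0.25)·(-0.25)) / 3 = 16.75/3 = 5.5833
  S[X,Y] = ((1.75)·(1) + (-3.25)·(2) + (1.75)·(-1) + (-0.25)·(-2)) / 3 = -6/3 = -2
  S[Y,Y] = ((1)·(1) + (2)·(2) + (-1)·(-1) + (-2)·(-2)) / 3 = 10/3 = 3.3333

S is symmetric (S[j,i] = S[i,j]). Assembling:

S = [[5.5833, -2],
 [-2, 3.3333]]


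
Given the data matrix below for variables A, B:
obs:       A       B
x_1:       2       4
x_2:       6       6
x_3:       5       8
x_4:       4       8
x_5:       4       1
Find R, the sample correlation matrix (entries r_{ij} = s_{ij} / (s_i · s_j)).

Step 1 — column means:
  mean(A) = (2 + 6 + 5 + 4 + 4) / 5 = 21/5 = 4.2
  mean(B) = (4 + 6 + 8 + 8 + 1) / 5 = 27/5 = 5.4

Step 2 — sample variances and covariances s[i,j] = (1/(n-1)) · Σ_k (x_{k,i} - mean_i) · (x_{k,j} - mean_j), with n-1 = 4:
  s[A,A] = ((-2.2)·(-2.2) + (1.8)·(1.8) + (0.8)·(0.8) + (-0.2)·(-0.2) + (-0.2)·(-0.2)) / 4 = 8.8/4 = 2.2
  s[A,B] = ((-2.2)·(-1.4) + (1.8)·(0.6) + (0.8)·(2.6) + (-0.2)·(2.6) + (-0.2)·(-4.4)) / 4 = 6.6/4 = 1.65
  s[B,B] = ((-1.4)·(-1.4) + (0.6)·(0.6) + (2.6)·(2.6) + (2.6)·(2.6) + (-4.4)·(-4.4)) / 4 = 35.2/4 = 8.8
  Sample standard deviations s_i = √(s[i,i]):
  s(A) = √(2.2) = 1.4832
  s(B) = √(8.8) = 2.9665

Step 3 — r_{ij} = s_{ij} / (s_i · s_j):
  r[A,A] = 1 (diagonal).
  r[A,B] = 1.65 / (1.4832 · 2.9665) = 1.65 / 4.4 = 0.375
  r[B,B] = 1 (diagonal).

R is symmetric with unit diagonal. Assembling:

R = [[1, 0.375],
 [0.375, 1]]


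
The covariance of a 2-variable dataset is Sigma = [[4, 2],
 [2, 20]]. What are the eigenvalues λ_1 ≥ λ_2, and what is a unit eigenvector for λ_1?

Step 1 — characteristic polynomial of 2×2 Sigma:
  det(Sigma - λI) = λ² - trace · λ + det = 0.
  trace = 4 + 20 = 24, det = 4·20 - (2)² = 76.
Step 2 — discriminant:
  Δ = trace² - 4·det = 576 - 304 = 272.
Step 3 — eigenvalues:
  λ = (trace ± √Δ)/2 = (24 ± 16.4924)/2,
  λ_1 = 20.2462,  λ_2 = 3.7538.

Step 4 — unit eigenvector for λ_1: solve (Sigma - λ_1 I)v = 0. First row:
  (4 - 20.2462)·v_x + (2)·v_y = 0, i.e. (-16.2462)·v_x + (2)·v_y = 0,
  so v ∝ (b, λ_1 - a) = (2, 16.2462) = u.
  ||u|| = √((2)² + (16.2462)²) = √(267.9394) ≈ 16.3689,
  v_1 = u/||u|| ≈ (0.1222, 0.9925) (||v_1|| = 1).

λ_1 = 20.2462,  λ_2 = 3.7538;  v_1 ≈ (0.1222, 0.9925)


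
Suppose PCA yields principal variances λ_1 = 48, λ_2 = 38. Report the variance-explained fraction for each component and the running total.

Step 1 — total variance = trace(Sigma) = Σ λ_i = 48 + 38 = 86.

Step 2 — fraction explained by component i = λ_i / Σ λ:
  PC1: 48/86 = 0.5581
  PC2: 38/86 = 0.4419

Step 3 — cumulative fraction after k components = (λ_1 + ... + λ_k) / Σ λ:
  k = 1: 48/86 = 0.5581
  k = 2: (48 + 38)/86 = 86/86 = 1

Summary (fraction, with percent):

explained: PC1 0.5581 (55.81%), PC2 0.4419 (44.19%);  cumulative: 0.5581, 1


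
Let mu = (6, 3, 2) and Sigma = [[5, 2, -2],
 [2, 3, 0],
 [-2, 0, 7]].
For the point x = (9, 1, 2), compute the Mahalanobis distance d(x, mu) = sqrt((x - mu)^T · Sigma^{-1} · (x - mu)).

Step 1 — centre the observation: (x - mu) = (3, -2, 0).

Step 2 — invert Sigma (cofactor / det for 3×3, or solve directly):
  Sigma^{-1} = [[0.3231, -0.2154, 0.0923],
 [-0.2154, 0.4769, -0.0615],
 [0.0923, -0.0615, 0.1692]].

Step 3 — form the quadratic (x - mu)^T · Sigma^{-1} · (x - mu):
  Sigma^{-1} · (x - mu) = (1.4, -1.6, 0.4).
  (x - mu)^T · [Sigma^{-1} · (x - mu)] = (3)·(1.4) + (-2)·(-1.6) + (0)·(0.4) = 7.4.

Step 4 — take square root: d = √(7.4) ≈ 2.7203.

d(x, mu) = √(7.4) ≈ 2.7203


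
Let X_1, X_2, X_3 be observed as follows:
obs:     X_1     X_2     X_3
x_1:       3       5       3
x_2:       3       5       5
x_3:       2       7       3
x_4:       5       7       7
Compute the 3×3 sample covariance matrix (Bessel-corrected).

Step 1 — column means:
  mean(X_1) = (3 + 3 + 2 + 5) / 4 = 13/4 = 3.25
  mean(X_2) = (5 + 5 + 7 + 7) / 4 = 24/4 = 6
  mean(X_3) = (3 + 5 + 3 + 7) / 4 = 18/4 = 4.5

Step 2 — sample covariance S[i,j] = (1/(n-1)) · Σ_k (x_{k,i} - mean_i) · (x_{k,j} - mean_j), with n-1 = 3.
  S[X_1,X_1] = ((-0.25)·(-0.25) + (-0.25)·(-0.25) + (-1.25)·(-1.25) + (1.75)·(1.75)) / 3 = 4.75/3 = 1.5833
  S[X_1,X_2] = ((-0.25)·(-1) + (-0.25)·(-1) + (-1.25)·(1) + (1.75)·(1)) / 3 = 1/3 = 0.3333
  S[X_1,X_3] = ((-0.25)·(-1.5) + (-0.25)·(0.5) + (-1.25)·(-1.5) + (1.75)·(2.5)) / 3 = 6.5/3 = 2.1667
  S[X_2,X_2] = ((-1)·(-1) + (-1)·(-1) + (1)·(1) + (1)·(1)) / 3 = 4/3 = 1.3333
  S[X_2,X_3] = ((-1)·(-1.5) + (-1)·(0.5) + (1)·(-1.5) + (1)·(2.5)) / 3 = 2/3 = 0.6667
  S[X_3,X_3] = ((-1.5)·(-1.5) + (0.5)·(0.5) + (-1.5)·(-1.5) + (2.5)·(2.5)) / 3 = 11/3 = 3.6667

S is symmetric (S[j,i] = S[i,j]). Assembling:

S = [[1.5833, 0.3333, 2.1667],
 [0.3333, 1.3333, 0.6667],
 [2.1667, 0.6667, 3.6667]]


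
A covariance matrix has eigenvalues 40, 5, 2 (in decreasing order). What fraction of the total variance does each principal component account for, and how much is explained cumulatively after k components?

Step 1 — total variance = trace(Sigma) = Σ λ_i = 40 + 5 + 2 = 47.

Step 2 — fraction explained by component i = λ_i / Σ λ:
  PC1: 40/47 = 0.8511
  PC2: 5/47 = 0.1064
  PC3: 2/47 = 0.0426

Step 3 — cumulative fraction after k components = (λ_1 + ... + λ_k) / Σ λ:
  k = 1: 40/47 = 0.8511
  k = 2: (40 + 5)/47 = 45/47 = 0.9574
  k = 3: (40 + 5 + 2)/47 = 47/47 = 1

Summary (fraction, with percent):

explained: PC1 0.8511 (85.11%), PC2 0.1064 (10.64%), PC3 0.0426 (4.26%);  cumulative: 0.8511, 0.9574, 1


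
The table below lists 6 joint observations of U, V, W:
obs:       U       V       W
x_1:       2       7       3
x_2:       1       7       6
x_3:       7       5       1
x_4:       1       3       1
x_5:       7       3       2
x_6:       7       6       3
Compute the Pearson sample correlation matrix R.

Step 1 — column means:
  mean(U) = (2 + 1 + 7 + 1 + 7 + 7) / 6 = 25/6 = 4.1667
  mean(V) = (7 + 7 + 5 + 3 + 3 + 6) / 6 = 31/6 = 5.1667
  mean(W) = (3 + 6 + 1 + 1 + 2 + 3) / 6 = 16/6 = 2.6667

Step 2 — sample variances and covariances s[i,j] = (1/(n-1)) · Σ_k (x_{k,i} - mean_i) · (x_{k,j} - mean_j), with n-1 = 5:
  s[U,U] = ((-2.1667)·(-2.1667) + (-3.1667)·(-3.1667) + (2.8333)·(2.8333) + (-3.1667)·(-3.1667) + (2.8333)·(2.8333) + (2.8333)·(2.8333)) / 5 = 48.8333/5 = 9.7667
  s[U,V] = ((-2.1667)·(1.8333) + (-3.1667)·(1.8333) + (2.8333)·(-0.1667) + (-3.1667)·(-2.1667) + (2.8333)·(-2.1667) + (2.8333)·(0.8333)) / 5 = -7.1667/5 = -1.4333
  s[U,W] = ((-2.1667)·(0.3333) + (-3.1667)·(3.3333) + (2.8333)·(-1.6667) + (-3.1667)·(-1.6667) + (2.8333)·(-0.6667) + (2.8333)·(0.3333)) / 5 = -11.6667/5 = -2.3333
  s[V,V] = ((1.8333)·(1.8333) + (1.8333)·(1.8333) + (-0.1667)·(-0.1667) + (-2.1667)·(-2.1667) + (-2.1667)·(-2.1667) + (0.8333)·(0.8333)) / 5 = 16.8333/5 = 3.3667
  s[V,W] = ((1.8333)·(0.3333) + (1.8333)·(3.3333) + (-0.1667)·(-1.6667) + (-2.1667)·(-1.6667) + (-2.1667)·(-0.6667) + (0.8333)·(0.3333)) / 5 = 12.3333/5 = 2.4667
  s[W,W] = ((0.3333)·(0.3333) + (3.3333)·(3.3333) + (-1.6667)·(-1.6667) + (-1.6667)·(-1.6667) + (-0.6667)·(-0.6667) + (0.3333)·(0.3333)) / 5 = 17.3333/5 = 3.4667
  Sample standard deviations s_i = √(s[i,i]):
  s(U) = √(9.7667) = 3.1252
  s(V) = √(3.3667) = 1.8348
  s(W) = √(3.4667) = 1.8619

Step 3 — r_{ij} = s_{ij} / (s_i · s_j):
  r[U,U] = 1 (diagonal).
  r[U,V] = -1.4333 / (3.1252 · 1.8348) = -1.4333 / 5.7342 = -0.25
  r[U,W] = -2.3333 / (3.1252 · 1.8619) = -2.3333 / 5.8187 = -0.401
  r[V,V] = 1 (diagonal).
  r[V,W] = 2.4667 / (1.8348 · 1.8619) = 2.4667 / 3.4163 = 0.722
  r[W,W] = 1 (diagonal).

R is symmetric with unit diagonal. Assembling:

R = [[1, -0.25, -0.401],
 [-0.25, 1, 0.722],
 [-0.401, 0.722, 1]]


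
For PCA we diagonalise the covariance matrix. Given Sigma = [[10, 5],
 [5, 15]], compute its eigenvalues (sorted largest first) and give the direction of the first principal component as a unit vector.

Step 1 — characteristic polynomial of 2×2 Sigma:
  det(Sigma - λI) = λ² - trace · λ + det = 0.
  trace = 10 + 15 = 25, det = 10·15 - (5)² = 125.
Step 2 — discriminant:
  Δ = trace² - 4·det = 625 - 500 = 125.
Step 3 — eigenvalues:
  λ = (trace ± √Δ)/2 = (25 ± 11.1803)/2,
  λ_1 = 18.0902,  λ_2 = 6.9098.

Step 4 — unit eigenvector for λ_1: solve (Sigma - λ_1 I)v = 0. First row:
  (10 - 18.0902)·v_x + (5)·v_y = 0, i.e. (-8.0902)·v_x + (5)·v_y = 0,
  so v ∝ (b, λ_1 - a) = (5, 8.0902) = u.
  ||u|| = √((5)² + (8.0902)²) = √(90.4508) ≈ 9.5106,
  v_1 = u/||u|| ≈ (0.5257, 0.8507) (||v_1|| = 1).

λ_1 = 18.0902,  λ_2 = 6.9098;  v_1 ≈ (0.5257, 0.8507)


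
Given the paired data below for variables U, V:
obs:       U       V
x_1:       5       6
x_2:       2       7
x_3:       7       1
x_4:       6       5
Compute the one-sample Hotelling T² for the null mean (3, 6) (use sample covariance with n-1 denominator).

Step 1 — sample mean vector:
  mean(U) = (5 + 2 + 7 + 6) / 4 = 20/4 = 5
  mean(V) = (6 + 7 + 1 + 5) / 4 = 19/4 = 4.75
  x̄ = (5, 4.75),  deviation x̄ - mu_0 = (5, 4.75) - (3, 6) = (2, -1.25).

Step 2 — sample covariance matrix, S[i,j] = (1/(n-1)) · Σ_k (x_{k,i} - mean_i) · (x_{k,j} - mean_j), divisor n-1 = 3:
  S[U,U] = ((0)·(0) + (-3)·(-3) + (2)·(2) + (1)·(1)) / 3 = 14/3 = 4.6667
  S[U,V] = ((0)·(1.25) + (-3)·(2.25) + (2)·(-3.75) + (1)·(0.25)) / 3 = -14/3 = -4.6667
  S[V,V] = ((1.25)·(1.25) + (2.25)·(2.25) + (-3.75)·(-3.75) + (0.25)·(0.25)) / 3 = 20.75/3 = 6.9167
  S = [[4.6667, -4.6667],
 [-4.6667, 6.9167]].

Step 3 — invert S. det(S) = 4.6667·6.9167 - (-4.6667)² = 10.5.
  S^{-1} = (1/det) · [[d, -b], [-b, a]] = [[0.6587, 0.4444],
 [0.4444, 0.4444]].

Step 4 — quadratic form (x̄ - mu_0)^T · S^{-1} · (x̄ - mu_0):
  S^{-1} · (x̄ - mu_0) = (0.7619, 0.3333),
  (x̄ - mu_0)^T · [...] = (2)·(0.7619) + (-1.25)·(0.3333) = 1.1071.

Step 5 — scale by n: T² = 4 · 1.1071 = 4.4286.

T² ≈ 4.4286


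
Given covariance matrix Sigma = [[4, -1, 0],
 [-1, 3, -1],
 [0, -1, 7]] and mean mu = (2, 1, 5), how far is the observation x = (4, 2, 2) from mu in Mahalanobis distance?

Step 1 — centre the observation: (x - mu) = (2, 1, -3).

Step 2 — invert Sigma (cofactor / det for 3×3, or solve directly):
  Sigma^{-1} = [[0.274, 0.0959, 0.0137],
 [0.0959, 0.3836, 0.0548],
 [0.0137, 0.0548, 0.1507]].

Step 3 — form the quadratic (x - mu)^T · Sigma^{-1} · (x - mu):
  Sigma^{-1} · (x - mu) = (0.6027, 0.411, -0.3699).
  (x - mu)^T · [Sigma^{-1} · (x - mu)] = (2)·(0.6027) + (1)·(0.411) + (-3)·(-0.3699) = 2.726.

Step 4 — take square root: d = √(2.726) ≈ 1.6511.

d(x, mu) = √(2.726) ≈ 1.6511


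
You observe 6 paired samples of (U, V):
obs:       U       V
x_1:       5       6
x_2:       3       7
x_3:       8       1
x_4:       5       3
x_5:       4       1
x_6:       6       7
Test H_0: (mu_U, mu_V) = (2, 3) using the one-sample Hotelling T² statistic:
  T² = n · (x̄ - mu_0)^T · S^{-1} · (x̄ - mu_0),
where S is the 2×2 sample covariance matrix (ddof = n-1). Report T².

Step 1 — sample mean vector:
  mean(U) = (5 + 3 + 8 + 5 + 4 + 6) / 6 = 31/6 = 5.1667
  mean(V) = (6 + 7 + 1 + 3 + 1 + 7) / 6 = 25/6 = 4.1667
  x̄ = (5.1667, 4.1667),  deviation x̄ - mu_0 = (5.1667, 4.1667) - (2, 3) = (3.1667, 1.1667).

Step 2 — sample covariance matrix, S[i,j] = (1/(n-1)) · Σ_k (x_{k,i} - mean_i) · (x_{k,j} - mean_j), divisor n-1 = 5:
  S[U,U] = ((-0.1667)·(-0.1667) + (-2.1667)·(-2.1667) + (2.8333)·(2.8333) + (-0.1667)·(-0.1667) + (-1.1667)·(-1.1667) + (0.8333)·(0.8333)) / 5 = 14.8333/5 = 2.9667
  S[U,V] = ((-0.1667)·(1.8333) + (-2.1667)·(2.8333) + (2.8333)·(-3.1667) + (-0.1667)·(-1.1667) + (-1.1667)·(-3.1667) + (0.8333)·(2.8333)) / 5 = -9.1667/5 = -1.8333
  S[V,V] = ((1.8333)·(1.8333) + (2.8333)·(2.8333) + (-3.1667)·(-3.1667) + (-1.1667)·(-1.1667) + (-3.1667)·(-3.1667) + (2.8333)·(2.8333)) / 5 = 40.8333/5 = 8.1667
  S = [[2.9667, -1.8333],
 [-1.8333, 8.1667]].

Step 3 — invert S. det(S) = 2.9667·8.1667 - (-1.8333)² = 20.8667.
  S^{-1} = (1/det) · [[d, -b], [-b, a]] = [[0.3914, 0.0879],
 [0.0879, 0.1422]].

Step 4 — quadratic form (x̄ - mu_0)^T · S^{-1} · (x̄ - mu_0):
  S^{-1} · (x̄ - mu_0) = (1.3419, 0.4441),
  (x̄ - mu_0)^T · [...] = (3.1667)·(1.3419) + (1.1667)·(0.4441) = 4.7673.

Step 5 — scale by n: T² = 6 · 4.7673 = 28.6038.

T² ≈ 28.6038


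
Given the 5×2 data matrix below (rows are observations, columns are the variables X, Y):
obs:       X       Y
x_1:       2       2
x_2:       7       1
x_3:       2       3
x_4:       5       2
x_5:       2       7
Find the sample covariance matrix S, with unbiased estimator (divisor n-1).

Step 1 — column means:
  mean(X) = (2 + 7 + 2 + 5 + 2) / 5 = 18/5 = 3.6
  mean(Y) = (2 + 1 + 3 + 2 + 7) / 5 = 15/5 = 3

Step 2 — sample covariance S[i,j] = (1/(n-1)) · Σ_k (x_{k,i} - mean_i) · (x_{k,j} - mean_j), with n-1 = 4.
  S[X,X] = ((-1.6)·(-1.6) + (3.4)·(3.4) + (-1.6)·(-1.6) + (1.4)·(1.4) + (-1.6)·(-1.6)) / 4 = 21.2/4 = 5.3
  S[X,Y] = ((-1.6)·(-1) + (3.4)·(-2) + (-1.6)·(0) + (1.4)·(-1) + (-1.6)·(4)) / 4 = -13/4 = -3.25
  S[Y,Y] = ((-1)·(-1) + (-2)·(-2) + (0)·(0) + (-1)·(-1) + (4)·(4)) / 4 = 22/4 = 5.5

S is symmetric (S[j,i] = S[i,j]). Assembling:

S = [[5.3, -3.25],
 [-3.25, 5.5]]


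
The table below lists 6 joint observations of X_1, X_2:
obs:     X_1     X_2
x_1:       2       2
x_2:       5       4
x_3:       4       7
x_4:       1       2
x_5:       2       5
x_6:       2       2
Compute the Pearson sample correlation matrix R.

Step 1 — column means:
  mean(X_1) = (2 + 5 + 4 + 1 + 2 + 2) / 6 = 16/6 = 2.6667
  mean(X_2) = (2 + 4 + 7 + 2 + 5 + 2) / 6 = 22/6 = 3.6667

Step 2 — sample variances and covariances s[i,j] = (1/(n-1)) · Σ_k (x_{k,i} - mean_i) · (x_{k,j} - mean_j), with n-1 = 5:
  s[X_1,X_1] = ((-0.6667)·(-0.6667) + (2.3333)·(2.3333) + (1.3333)·(1.3333) + (-1.6667)·(-1.6667) + (-0.6667)·(-0.6667) + (-0.6667)·(-0.6667)) / 5 = 11.3333/5 = 2.2667
  s[X_1,X_2] = ((-0.6667)·(-1.6667) + (2.3333)·(0.3333) + (1.3333)·(3.3333) + (-1.6667)·(-1.6667) + (-0.6667)·(1.3333) + (-0.6667)·(-1.6667)) / 5 = 9.3333/5 = 1.8667
  s[X_2,X_2] = ((-1.6667)·(-1.6667) + (0.3333)·(0.3333) + (3.3333)·(3.3333) + (-1.6667)·(-1.6667) + (1.3333)·(1.3333) + (-1.6667)·(-1.6667)) / 5 = 21.3333/5 = 4.2667
  Sample standard deviations s_i = √(s[i,i]):
  s(X_1) = √(2.2667) = 1.5055
  s(X_2) = √(4.2667) = 2.0656

Step 3 — r_{ij} = s_{ij} / (s_i · s_j):
  r[X_1,X_1] = 1 (diagonal).
  r[X_1,X_2] = 1.8667 / (1.5055 · 2.0656) = 1.8667 / 3.1098 = 0.6002
  r[X_2,X_2] = 1 (diagonal).

R is symmetric with unit diagonal. Assembling:

R = [[1, 0.6002],
 [0.6002, 1]]


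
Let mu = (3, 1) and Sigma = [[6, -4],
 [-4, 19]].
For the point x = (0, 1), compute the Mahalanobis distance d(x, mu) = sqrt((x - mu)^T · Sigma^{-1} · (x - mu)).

Step 1 — centre the observation: (x - mu) = (-3, 0).

Step 2 — invert Sigma. det(Sigma) = 6·19 - (-4)² = 98.
  Sigma^{-1} = (1/det) · [[d, -b], [-b, a]] = [[0.1939, 0.0408],
 [0.0408, 0.0612]].

Step 3 — form the quadratic (x - mu)^T · Sigma^{-1} · (x - mu):
  Sigma^{-1} · (x - mu) = (-0.5816, -0.1224).
  (x - mu)^T · [Sigma^{-1} · (x - mu)] = (-3)·(-0.5816) + (0)·(-0.1224) = 1.7449.

Step 4 — take square root: d = √(1.7449) ≈ 1.3209.

d(x, mu) = √(1.7449) ≈ 1.3209


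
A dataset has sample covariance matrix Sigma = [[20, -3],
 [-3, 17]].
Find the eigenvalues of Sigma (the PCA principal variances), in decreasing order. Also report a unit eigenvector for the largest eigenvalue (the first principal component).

Step 1 — characteristic polynomial of 2×2 Sigma:
  det(Sigma - λI) = λ² - trace · λ + det = 0.
  trace = 20 + 17 = 37, det = 20·17 - (-3)² = 331.
Step 2 — discriminant:
  Δ = trace² - 4·det = 1369 - 1324 = 45.
Step 3 — eigenvalues:
  λ = (trace ± √Δ)/2 = (37 ± 6.7082)/2,
  λ_1 = 21.8541,  λ_2 = 15.1459.

Step 4 — unit eigenvector for λ_1: solve (Sigma - λ_1 I)v = 0. First row:
  (20 - 21.8541)·v_x + (-3)·v_y = 0, i.e. (-1.8541)·v_x + (-3)·v_y = 0,
  so v ∝ (b, λ_1 - a) = (-3, 1.8541); multiply by -1 so the first entry is positive: u = (3, -1.8541).
  ||u|| = √((3)² + (-1.8541)²) = √(12.4377) ≈ 3.5267,
  v_1 = u/||u|| ≈ (0.8507, -0.5257) (||v_1|| = 1).

λ_1 = 21.8541,  λ_2 = 15.1459;  v_1 ≈ (0.8507, -0.5257)


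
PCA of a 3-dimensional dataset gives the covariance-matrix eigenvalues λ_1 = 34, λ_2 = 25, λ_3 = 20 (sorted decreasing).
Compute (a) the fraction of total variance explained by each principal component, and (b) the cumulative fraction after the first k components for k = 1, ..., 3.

Step 1 — total variance = trace(Sigma) = Σ λ_i = 34 + 25 + 20 = 79.

Step 2 — fraction explained by component i = λ_i / Σ λ:
  PC1: 34/79 = 0.4304
  PC2: 25/79 = 0.3165
  PC3: 20/79 = 0.2532

Step 3 — cumulative fraction after k components = (λ_1 + ... + λ_k) / Σ λ:
  k = 1: 34/79 = 0.4304
  k = 2: (34 + 25)/79 = 59/79 = 0.7468
  k = 3: (34 + 25 + 20)/79 = 79/79 = 1

Summary (fraction, with percent):

explained: PC1 0.4304 (43.04%), PC2 0.3165 (31.65%), PC3 0.2532 (25.32%);  cumulative: 0.4304, 0.7468, 1


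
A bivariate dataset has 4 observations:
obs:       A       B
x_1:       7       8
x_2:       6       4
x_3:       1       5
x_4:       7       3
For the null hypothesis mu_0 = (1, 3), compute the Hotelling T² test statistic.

Step 1 — sample mean vector:
  mean(A) = (7 + 6 + 1 + 7) / 4 = 21/4 = 5.25
  mean(B) = (8 + 4 + 5 + 3) / 4 = 20/4 = 5
  x̄ = (5.25, 5),  deviation x̄ - mu_0 = (5.25, 5) - (1, 3) = (4.25, 2).

Step 2 — sample covariance matrix, S[i,j] = (1/(n-1)) · Σ_k (x_{k,i} - mean_i) · (x_{k,j} - mean_j), divisor n-1 = 3:
  S[A,A] = ((1.75)·(1.75) + (0.75)·(0.75) + (-4.25)·(-4.25) + (1.75)·(1.75)) / 3 = 24.75/3 = 8.25
  S[A,B] = ((1.75)·(3) + (0.75)·(-1) + (-4.25)·(0) + (1.75)·(-2)) / 3 = 1/3 = 0.3333
  S[B,B] = ((3)·(3) + (-1)·(-1) + (0)·(0) + (-2)·(-2)) / 3 = 14/3 = 4.6667
  S = [[8.25, 0.3333],
 [0.3333, 4.6667]].

Step 3 — invert S. det(S) = 8.25·4.6667 - (0.3333)² = 38.3889.
  S^{-1} = (1/det) · [[d, -b], [-b, a]] = [[0.1216, -0.0087],
 [-0.0087, 0.2149]].

Step 4 — quadratic form (x̄ - mu_0)^T · S^{-1} · (x̄ - mu_0):
  S^{-1} · (x̄ - mu_0) = (0.4993, 0.3929),
  (x̄ - mu_0)^T · [...] = (4.25)·(0.4993) + (2)·(0.3929) = 2.9077.

Step 5 — scale by n: T² = 4 · 2.9077 = 11.631.

T² ≈ 11.631
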